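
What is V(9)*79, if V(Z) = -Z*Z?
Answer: -6399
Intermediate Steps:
V(Z) = -Z**2
V(9)*79 = -1*9**2*79 = -1*81*79 = -81*79 = -6399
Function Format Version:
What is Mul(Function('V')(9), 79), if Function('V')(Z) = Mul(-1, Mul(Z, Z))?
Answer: -6399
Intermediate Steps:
Function('V')(Z) = Mul(-1, Pow(Z, 2))
Mul(Function('V')(9), 79) = Mul(Mul(-1, Pow(9, 2)), 79) = Mul(Mul(-1, 81), 79) = Mul(-81, 79) = -6399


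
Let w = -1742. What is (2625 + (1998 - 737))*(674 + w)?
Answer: -4150248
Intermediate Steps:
(2625 + (1998 - 737))*(674 + w) = (2625 + (1998 - 737))*(674 - 1742) = (2625 + 1261)*(-1068) = 3886*(-1068) = -4150248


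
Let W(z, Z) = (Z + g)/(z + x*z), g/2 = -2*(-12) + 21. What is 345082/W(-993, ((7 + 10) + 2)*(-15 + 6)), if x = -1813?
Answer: -68990173768/9 ≈ -7.6656e+9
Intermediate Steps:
g = 90 (g = 2*(-2*(-12) + 21) = 2*(24 + 21) = 2*45 = 90)
W(z, Z) = -(90 + Z)/(1812*z) (W(z, Z) = (Z + 90)/(z - 1813*z) = (90 + Z)/((-1812*z)) = (90 + Z)*(-1/(1812*z)) = -(90 + Z)/(1812*z))
345082/W(-993, ((7 + 10) + 2)*(-15 + 6)) = 345082/(((1/1812)*(-90 - ((7 + 10) + 2)*(-15 + 6))/(-993))) = 345082/(((1/1812)*(-1/993)*(-90 - (17 + 2)*(-9)))) = 345082/(((1/1812)*(-1/993)*(-90 - 19*(-9)))) = 345082/(((1/1812)*(-1/993)*(-90 - 1*(-171)))) = 345082/(((1/1812)*(-1/993)*(-90 + 171))) = 345082/(((1/1812)*(-1/993)*81)) = 345082/(-9/199924) = 345082*(-199924/9) = -68990173768/9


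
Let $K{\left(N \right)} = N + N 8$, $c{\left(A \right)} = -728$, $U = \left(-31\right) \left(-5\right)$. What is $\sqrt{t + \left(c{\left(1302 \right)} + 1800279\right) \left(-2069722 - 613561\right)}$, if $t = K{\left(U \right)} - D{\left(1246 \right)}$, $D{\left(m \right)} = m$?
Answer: $6 i \sqrt{134130683494} \approx 2.1974 \cdot 10^{6} i$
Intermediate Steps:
$U = 155$
$K{\left(N \right)} = 9 N$ ($K{\left(N \right)} = N + 8 N = 9 N$)
$t = 149$ ($t = 9 \cdot 155 - 1246 = 1395 - 1246 = 149$)
$\sqrt{t + \left(c{\left(1302 \right)} + 1800279\right) \left(-2069722 - 613561\right)} = \sqrt{149 + \left(-728 + 1800279\right) \left(-2069722 - 613561\right)} = \sqrt{149 + 1799551 \left(-2683283\right)} = \sqrt{149 - 4828704605933} = \sqrt{-4828704605784} = 6 i \sqrt{134130683494}$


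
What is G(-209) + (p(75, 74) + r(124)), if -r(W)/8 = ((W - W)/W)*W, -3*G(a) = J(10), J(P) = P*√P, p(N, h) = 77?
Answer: 77 - 10*√10/3 ≈ 66.459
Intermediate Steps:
J(P) = P^(3/2)
G(a) = -10*√10/3
r(W) = 0 (r(W) = -8*(W - W)/W*W = -8*0/W*W = -0*W = -8*0 = 0)
G(-209) + (p(75, 74) + r(124)) = -10*√10/3 + (77 + 0) = -10*√10/3 + 77 = 77 - 10*√10/3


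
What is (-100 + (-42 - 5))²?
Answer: 21609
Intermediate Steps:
(-100 + (-42 - 5))² = (-100 - 47)² = (-147)² = 21609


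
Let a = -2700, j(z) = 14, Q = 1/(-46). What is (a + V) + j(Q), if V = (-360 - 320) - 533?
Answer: -3899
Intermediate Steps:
Q = -1/46 ≈ -0.021739
V = -1213 (V = -680 - 533 = -1213)
(a + V) + j(Q) = (-2700 - 1213) + 14 = -3913 + 14 = -3899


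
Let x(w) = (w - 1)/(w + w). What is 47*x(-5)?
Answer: 141/5 ≈ 28.200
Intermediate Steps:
x(w) = (-1 + w)/(2*w) (x(w) = (-1 + w)/((2*w)) = (-1 + w)*(1/(2*w)) = (-1 + w)/(2*w))
47*x(-5) = 47*((½)*(-1 - 5)/(-5)) = 47*((½)*(-⅕)*(-6)) = 47*(⅗) = 141/5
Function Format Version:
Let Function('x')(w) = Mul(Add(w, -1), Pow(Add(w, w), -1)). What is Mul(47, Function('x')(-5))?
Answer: Rational(141, 5) ≈ 28.200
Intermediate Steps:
Function('x')(w) = Mul(Rational(1, 2), Pow(w, -1), Add(-1, w)) (Function('x')(w) = Mul(Add(-1, w), Pow(Mul(2, w), -1)) = Mul(Add(-1, w), Mul(Rational(1, 2), Pow(w, -1))) = Mul(Rational(1, 2), Pow(w, -1), Add(-1, w)))
Mul(47, Function('x')(-5)) = Mul(47, Mul(Rational(1, 2), Pow(-5, -1), Add(-1, -5))) = Mul(47, Mul(Rational(1, 2), Rational(-1, 5), -6)) = Mul(47, Rational(3, 5)) = Rational(141, 5)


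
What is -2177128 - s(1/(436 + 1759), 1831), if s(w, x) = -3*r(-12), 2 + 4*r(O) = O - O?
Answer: -4354259/2 ≈ -2.1771e+6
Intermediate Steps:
r(O) = -1/2 (r(O) = -1/2 + (O - O)/4 = -1/2 + (1/4)*0 = -1/2 + 0 = -1/2)
s(w, x) = 3/2 (s(w, x) = -3*(-1/2) = 3/2)
-2177128 - s(1/(436 + 1759), 1831) = -2177128 - 1*3/2 = -2177128 - 3/2 = -4354259/2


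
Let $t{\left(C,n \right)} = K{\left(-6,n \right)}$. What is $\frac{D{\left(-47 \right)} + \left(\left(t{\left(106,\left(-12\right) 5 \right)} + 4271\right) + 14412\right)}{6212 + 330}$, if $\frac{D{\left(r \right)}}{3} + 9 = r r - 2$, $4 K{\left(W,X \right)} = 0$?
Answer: $\frac{25277}{6542} \approx 3.8638$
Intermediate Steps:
$K{\left(W,X \right)} = 0$ ($K{\left(W,X \right)} = \frac{1}{4} \cdot 0 = 0$)
$t{\left(C,n \right)} = 0$
$D{\left(r \right)} = -33 + 3 r^{2}$ ($D{\left(r \right)} = -27 + 3 \left(r r - 2\right) = -27 + 3 \left(r^{2} - 2\right) = -27 + 3 \left(-2 + r^{2}\right) = -27 + \left(-6 + 3 r^{2}\right) = -33 + 3 r^{2}$)
$\frac{D{\left(-47 \right)} + \left(\left(t{\left(106,\left(-12\right) 5 \right)} + 4271\right) + 14412\right)}{6212 + 330} = \frac{\left(-33 + 3 \left(-47\right)^{2}\right) + \left(\left(0 + 4271\right) + 14412\right)}{6212 + 330} = \frac{\left(-33 + 3 \cdot 2209\right) + \left(4271 + 14412\right)}{6542} = \left(\left(-33 + 6627\right) + 18683\right) \frac{1}{6542} = \left(6594 + 18683\right) \frac{1}{6542} = 25277 \cdot \frac{1}{6542} = \frac{25277}{6542}$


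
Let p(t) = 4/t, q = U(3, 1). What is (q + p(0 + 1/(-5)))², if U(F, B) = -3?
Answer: 529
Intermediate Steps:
q = -3
(q + p(0 + 1/(-5)))² = (-3 + 4/(0 + 1/(-5)))² = (-3 + 4/(0 + 1*(-⅕)))² = (-3 + 4/(0 - ⅕))² = (-3 + 4/(-⅕))² = (-3 + 4*(-5))² = (-3 - 20)² = (-23)² = 529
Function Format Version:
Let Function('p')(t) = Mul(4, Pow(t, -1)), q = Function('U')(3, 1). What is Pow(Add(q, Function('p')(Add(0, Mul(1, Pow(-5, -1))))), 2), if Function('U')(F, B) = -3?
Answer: 529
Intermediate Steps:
q = -3
Pow(Add(q, Function('p')(Add(0, Mul(1, Pow(-5, -1))))), 2) = Pow(Add(-3, Mul(4, Pow(Add(0, Mul(1, Pow(-5, -1))), -1))), 2) = Pow(Add(-3, Mul(4, Pow(Add(0, Mul(1, Rational(-1, 5))), -1))), 2) = Pow(Add(-3, Mul(4, Pow(Add(0, Rational(-1, 5)), -1))), 2) = Pow(Add(-3, Mul(4, Pow(Rational(-1, 5), -1))), 2) = Pow(Add(-3, Mul(4, -5)), 2) = Pow(Add(-3, -20), 2) = Pow(-23, 2) = 529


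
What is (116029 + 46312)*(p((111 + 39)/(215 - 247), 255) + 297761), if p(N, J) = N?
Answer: 773408920441/16 ≈ 4.8338e+10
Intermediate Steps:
(116029 + 46312)*(p((111 + 39)/(215 - 247), 255) + 297761) = (116029 + 46312)*((111 + 39)/(215 - 247) + 297761) = 162341*(150/(-32) + 297761) = 162341*(150*(-1/32) + 297761) = 162341*(-75/16 + 297761) = 162341*(4764101/16) = 773408920441/16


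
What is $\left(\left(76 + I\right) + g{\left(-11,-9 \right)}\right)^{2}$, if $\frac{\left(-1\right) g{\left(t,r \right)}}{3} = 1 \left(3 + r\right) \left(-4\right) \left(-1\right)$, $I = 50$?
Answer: $39204$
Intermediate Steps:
$g{\left(t,r \right)} = -36 - 12 r$ ($g{\left(t,r \right)} = - 3 \cdot 1 \left(3 + r\right) \left(-4\right) \left(-1\right) = - 3 \left(3 + r\right) \left(-4\right) \left(-1\right) = - 3 \left(-12 - 4 r\right) \left(-1\right) = - 3 \left(12 + 4 r\right) = -36 - 12 r$)
$\left(\left(76 + I\right) + g{\left(-11,-9 \right)}\right)^{2} = \left(\left(76 + 50\right) - -72\right)^{2} = \left(126 + \left(-36 + 108\right)\right)^{2} = \left(126 + 72\right)^{2} = 198^{2} = 39204$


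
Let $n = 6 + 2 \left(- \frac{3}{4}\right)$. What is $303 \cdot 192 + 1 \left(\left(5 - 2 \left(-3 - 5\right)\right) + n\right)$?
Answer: $\frac{116403}{2} \approx 58202.0$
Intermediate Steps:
$n = \frac{9}{2}$ ($n = 6 + 2 \left(\left(-3\right) \frac{1}{4}\right) = 6 + 2 \left(- \frac{3}{4}\right) = 6 - \frac{3}{2} = \frac{9}{2} \approx 4.5$)
$303 \cdot 192 + 1 \left(\left(5 - 2 \left(-3 - 5\right)\right) + n\right) = 303 \cdot 192 + 1 \left(\left(5 - 2 \left(-3 - 5\right)\right) + \frac{9}{2}\right) = 58176 + 1 \left(\left(5 - -16\right) + \frac{9}{2}\right) = 58176 + 1 \left(\left(5 + 16\right) + \frac{9}{2}\right) = 58176 + 1 \left(21 + \frac{9}{2}\right) = 58176 + 1 \cdot \frac{51}{2} = 58176 + \frac{51}{2} = \frac{116403}{2}$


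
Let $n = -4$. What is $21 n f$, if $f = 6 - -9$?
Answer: $-1260$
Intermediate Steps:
$f = 15$ ($f = 6 + 9 = 15$)
$21 n f = 21 \left(-4\right) 15 = \left(-84\right) 15 = -1260$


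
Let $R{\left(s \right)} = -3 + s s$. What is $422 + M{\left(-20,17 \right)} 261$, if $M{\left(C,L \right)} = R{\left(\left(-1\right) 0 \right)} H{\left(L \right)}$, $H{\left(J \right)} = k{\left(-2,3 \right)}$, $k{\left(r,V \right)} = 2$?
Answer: $-1144$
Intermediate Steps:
$H{\left(J \right)} = 2$
$R{\left(s \right)} = -3 + s^{2}$
$M{\left(C,L \right)} = -6$ ($M{\left(C,L \right)} = \left(-3 + \left(\left(-1\right) 0\right)^{2}\right) 2 = \left(-3 + 0^{2}\right) 2 = \left(-3 + 0\right) 2 = \left(-3\right) 2 = -6$)
$422 + M{\left(-20,17 \right)} 261 = 422 - 1566 = -1144$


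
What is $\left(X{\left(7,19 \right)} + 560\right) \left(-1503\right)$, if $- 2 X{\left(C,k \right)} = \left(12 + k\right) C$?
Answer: $- \frac{1357209}{2} \approx -6.786 \cdot 10^{5}$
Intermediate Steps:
$X{\left(C,k \right)} = - \frac{C \left(12 + k\right)}{2}$ ($X{\left(C,k \right)} = - \frac{\left(12 + k\right) C}{2} = - \frac{C \left(12 + k\right)}{2}$)
$\left(X{\left(7,19 \right)} + 560\right) \left(-1503\right) = \left(\left(- \frac{1}{2}\right) 7 \left(12 + 19\right) + 560\right) \left(-1503\right) = \left(\left(- \frac{1}{2}\right) 7 \cdot 31 + 560\right) \left(-1503\right) = \left(- \frac{217}{2} + 560\right) \left(-1503\right) = \frac{903}{2} \left(-1503\right) = - \frac{1357209}{2}$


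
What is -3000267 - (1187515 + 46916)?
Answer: -4234698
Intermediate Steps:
-3000267 - (1187515 + 46916) = -3000267 - 1*1234431 = -3000267 - 1234431 = -4234698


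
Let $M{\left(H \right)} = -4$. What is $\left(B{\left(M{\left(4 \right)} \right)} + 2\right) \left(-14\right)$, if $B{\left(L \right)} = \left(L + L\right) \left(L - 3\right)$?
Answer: $-812$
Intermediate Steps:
$B{\left(L \right)} = 2 L \left(-3 + L\right)$
$\left(B{\left(M{\left(4 \right)} \right)} + 2\right) \left(-14\right) = \left(2 \left(-4\right) \left(-3 - 4\right) + 2\right) \left(-14\right) = \left(2 \left(-4\right) \left(-7\right) + 2\right) \left(-14\right) = \left(56 + 2\right) \left(-14\right) = 58 \left(-14\right) = -812$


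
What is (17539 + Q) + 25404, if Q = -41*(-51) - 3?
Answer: 45031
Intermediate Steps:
Q = 2088 (Q = 2091 - 3 = 2088)
(17539 + Q) + 25404 = (17539 + 2088) + 25404 = 19627 + 25404 = 45031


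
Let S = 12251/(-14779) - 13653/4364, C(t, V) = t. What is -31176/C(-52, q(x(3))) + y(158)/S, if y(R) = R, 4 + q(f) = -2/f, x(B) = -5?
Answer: 142836529190/255241051 ≈ 559.61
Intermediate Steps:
q(f) = -4 - 2/f
S = -255241051/64495556 (S = 12251*(-1/14779) - 13653*1/4364 = -12251/14779 - 13653/4364 = -255241051/64495556 ≈ -3.9575)
-31176/C(-52, q(x(3))) + y(158)/S = -31176/(-52) + 158/(-255241051/64495556) = -31176*(-1/52) + 158*(-64495556/255241051) = 7794/13 - 10190297848/255241051 = 142836529190/255241051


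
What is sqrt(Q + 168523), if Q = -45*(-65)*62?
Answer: sqrt(349873) ≈ 591.50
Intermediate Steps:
Q = 181350 (Q = 2925*62 = 181350)
sqrt(Q + 168523) = sqrt(181350 + 168523) = sqrt(349873)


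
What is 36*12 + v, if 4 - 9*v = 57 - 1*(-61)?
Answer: 1258/3 ≈ 419.33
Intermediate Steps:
v = -38/3 (v = 4/9 - (57 - 1*(-61))/9 = 4/9 - (57 + 61)/9 = 4/9 - ⅑*118 = 4/9 - 118/9 = -38/3 ≈ -12.667)
36*12 + v = 36*12 - 38/3 = 432 - 38/3 = 1258/3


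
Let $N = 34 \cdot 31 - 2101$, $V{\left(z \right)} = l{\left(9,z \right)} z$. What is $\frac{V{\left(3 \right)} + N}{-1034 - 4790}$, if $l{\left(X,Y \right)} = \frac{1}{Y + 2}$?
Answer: $\frac{327}{1820} \approx 0.17967$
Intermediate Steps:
$l{\left(X,Y \right)} = \frac{1}{2 + Y}$
$V{\left(z \right)} = \frac{z}{2 + z}$
$N = -1047$ ($N = 1054 - 2101 = -1047$)
$\frac{V{\left(3 \right)} + N}{-1034 - 4790} = \frac{\frac{3}{2 + 3} - 1047}{-1034 - 4790} = \frac{\frac{3}{5} - 1047}{-5824} = \left(3 \cdot \frac{1}{5} - 1047\right) \left(- \frac{1}{5824}\right) = \left(\frac{3}{5} - 1047\right) \left(- \frac{1}{5824}\right) = \left(- \frac{5232}{5}\right) \left(- \frac{1}{5824}\right) = \frac{327}{1820}$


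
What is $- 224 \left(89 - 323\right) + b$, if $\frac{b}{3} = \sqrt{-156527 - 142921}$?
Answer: $52416 + 18 i \sqrt{8318} \approx 52416.0 + 1641.7 i$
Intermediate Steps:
$b = 18 i \sqrt{8318}$ ($b = 3 \sqrt{-156527 - 142921} = 3 \sqrt{-299448} = 3 \cdot 6 i \sqrt{8318} = 18 i \sqrt{8318} \approx 1641.7 i$)
$- 224 \left(89 - 323\right) + b = - 224 \left(89 - 323\right) + 18 i \sqrt{8318} = \left(-224\right) \left(-234\right) + 18 i \sqrt{8318} = 52416 + 18 i \sqrt{8318}$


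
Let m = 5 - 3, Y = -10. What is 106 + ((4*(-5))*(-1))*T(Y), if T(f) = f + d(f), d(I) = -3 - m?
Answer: -194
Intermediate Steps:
m = 2
d(I) = -5 (d(I) = -3 - 1*2 = -3 - 2 = -5)
T(f) = -5 + f (T(f) = f - 5 = -5 + f)
106 + ((4*(-5))*(-1))*T(Y) = 106 + ((4*(-5))*(-1))*(-5 - 10) = 106 - 20*(-1)*(-15) = 106 + 20*(-15) = 106 - 300 = -194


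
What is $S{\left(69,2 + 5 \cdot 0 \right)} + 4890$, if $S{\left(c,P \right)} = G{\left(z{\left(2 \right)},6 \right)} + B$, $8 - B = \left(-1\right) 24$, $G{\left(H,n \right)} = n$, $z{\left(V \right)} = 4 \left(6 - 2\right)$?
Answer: $4928$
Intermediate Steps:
$z{\left(V \right)} = 16$ ($z{\left(V \right)} = 4 \cdot 4 = 16$)
$B = 32$ ($B = 8 - \left(-1\right) 24 = 8 - -24 = 8 + 24 = 32$)
$S{\left(c,P \right)} = 38$ ($S{\left(c,P \right)} = 6 + 32 = 38$)
$S{\left(69,2 + 5 \cdot 0 \right)} + 4890 = 38 + 4890 = 4928$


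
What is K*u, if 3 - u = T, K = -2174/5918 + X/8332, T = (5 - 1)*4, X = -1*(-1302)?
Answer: 33827729/12327194 ≈ 2.7442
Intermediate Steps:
X = 1302
T = 16 (T = 4*4 = 16)
K = -2602133/12327194 (K = -2174/5918 + 1302/8332 = -2174*1/5918 + 1302*(1/8332) = -1087/2959 + 651/4166 = -2602133/12327194 ≈ -0.21109)
u = -13 (u = 3 - 1*16 = 3 - 16 = -13)
K*u = -2602133/12327194*(-13) = 33827729/12327194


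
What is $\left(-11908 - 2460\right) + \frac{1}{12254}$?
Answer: $- \frac{176065471}{12254} \approx -14368.0$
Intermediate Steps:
$\left(-11908 - 2460\right) + \frac{1}{12254} = -14368 + \frac{1}{12254} = - \frac{176065471}{12254}$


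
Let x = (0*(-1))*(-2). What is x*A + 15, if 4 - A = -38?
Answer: 15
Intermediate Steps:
A = 42 (A = 4 - 1*(-38) = 4 + 38 = 42)
x = 0 (x = 0*(-2) = 0)
x*A + 15 = 0*42 + 15 = 0 + 15 = 15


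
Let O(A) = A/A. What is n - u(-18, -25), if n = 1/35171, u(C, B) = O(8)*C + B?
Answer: 1512354/35171 ≈ 43.000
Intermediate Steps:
O(A) = 1
u(C, B) = B + C (u(C, B) = 1*C + B = C + B = B + C)
n = 1/35171 ≈ 2.8433e-5
n - u(-18, -25) = 1/35171 - (-25 - 18) = 1/35171 - 1*(-43) = 1/35171 + 43 = 1512354/35171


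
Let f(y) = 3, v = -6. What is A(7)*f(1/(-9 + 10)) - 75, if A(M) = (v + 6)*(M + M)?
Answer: -75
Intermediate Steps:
A(M) = 0 (A(M) = (-6 + 6)*(M + M) = 0*(2*M) = 0)
A(7)*f(1/(-9 + 10)) - 75 = 0*3 - 75 = 0 - 75 = -75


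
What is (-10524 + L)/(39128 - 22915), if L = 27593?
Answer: 17069/16213 ≈ 1.0528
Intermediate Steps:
(-10524 + L)/(39128 - 22915) = (-10524 + 27593)/(39128 - 22915) = 17069/16213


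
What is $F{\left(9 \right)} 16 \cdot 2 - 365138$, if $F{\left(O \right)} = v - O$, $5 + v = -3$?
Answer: $-365682$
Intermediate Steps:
$v = -8$ ($v = -5 - 3 = -8$)
$F{\left(O \right)} = -8 - O$
$F{\left(9 \right)} 16 \cdot 2 - 365138 = \left(-8 - 9\right) 16 \cdot 2 - 365138 = \left(-17\right) 16 \cdot 2 - 365138 = \left(-272\right) 2 - 365138 = -544 - 365138 = -365682$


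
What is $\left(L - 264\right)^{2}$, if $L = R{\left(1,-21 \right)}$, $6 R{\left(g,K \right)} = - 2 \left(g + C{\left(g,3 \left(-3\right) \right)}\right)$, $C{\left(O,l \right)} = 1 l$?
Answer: $\frac{614656}{9} \approx 68295.0$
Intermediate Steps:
$C{\left(O,l \right)} = l$
$R{\left(g,K \right)} = 3 - \frac{g}{3}$ ($R{\left(g,K \right)} = \frac{\left(-2\right) \left(g + 3 \left(-3\right)\right)}{6} = \frac{\left(-2\right) \left(g - 9\right)}{6} = \frac{\left(-2\right) \left(-9 + g\right)}{6} = \frac{18 - 2 g}{6} = 3 - \frac{g}{3}$)
$L = \frac{8}{3}$ ($L = 3 - \frac{1}{3} = \frac{8}{3} \approx 2.6667$)
$\left(L - 264\right)^{2} = \left(\frac{8}{3} - 264\right)^{2} = \left(- \frac{784}{3}\right)^{2} = \frac{614656}{9}$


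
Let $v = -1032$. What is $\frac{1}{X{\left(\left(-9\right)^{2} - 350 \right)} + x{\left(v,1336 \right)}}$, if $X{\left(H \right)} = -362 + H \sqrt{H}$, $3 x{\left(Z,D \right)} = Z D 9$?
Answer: $\frac{i}{- 4136618 i + 269 \sqrt{269}} \approx -2.4174 \cdot 10^{-7} + 2.5783 \cdot 10^{-10} i$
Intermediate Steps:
$x{\left(Z,D \right)} = 3 D Z$ ($x{\left(Z,D \right)} = \frac{Z D 9}{3} = \frac{D Z 9}{3} = \frac{9 D Z}{3} = 3 D Z$)
$X{\left(H \right)} = -362 + H^{\frac{3}{2}}$
$\frac{1}{X{\left(\left(-9\right)^{2} - 350 \right)} + x{\left(v,1336 \right)}} = \frac{1}{\left(-362 + \left(\left(-9\right)^{2} - 350\right)^{\frac{3}{2}}\right) + 3 \cdot 1336 \left(-1032\right)} = \frac{1}{\left(-362 + \left(81 - 350\right)^{\frac{3}{2}}\right) - 4136256} = \frac{1}{\left(-362 + \left(-269\right)^{\frac{3}{2}}\right) - 4136256} = \frac{1}{\left(-362 - 269 i \sqrt{269}\right) - 4136256} = \frac{1}{-4136618 - 269 i \sqrt{269}}$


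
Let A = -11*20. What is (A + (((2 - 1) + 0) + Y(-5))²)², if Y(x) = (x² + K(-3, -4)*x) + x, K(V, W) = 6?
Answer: 19321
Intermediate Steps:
Y(x) = x² + 7*x (Y(x) = (x² + 6*x) + x = x² + 7*x)
A = -220
(A + (((2 - 1) + 0) + Y(-5))²)² = (-220 + (((2 - 1) + 0) - 5*(7 - 5))²)² = (-220 + ((1 + 0) - 5*2)²)² = (-220 + (1 - 10)²)² = (-220 + (-9)²)² = (-220 + 81)² = (-139)² = 19321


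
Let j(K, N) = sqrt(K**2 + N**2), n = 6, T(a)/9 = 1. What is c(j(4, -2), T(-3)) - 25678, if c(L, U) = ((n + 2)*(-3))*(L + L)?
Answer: -25678 - 96*sqrt(5) ≈ -25893.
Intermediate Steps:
T(a) = 9 (T(a) = 9*1 = 9)
c(L, U) = -48*L (c(L, U) = ((6 + 2)*(-3))*(L + L) = (8*(-3))*(2*L) = -48*L)
c(j(4, -2), T(-3)) - 25678 = -48*sqrt(4**2 + (-2)**2) - 25678 = -48*sqrt(16 + 4) - 25678 = -96*sqrt(5) - 25678 = -25678 - 96*sqrt(5)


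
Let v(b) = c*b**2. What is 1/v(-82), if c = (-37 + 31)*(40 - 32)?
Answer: -1/322752 ≈ -3.0984e-6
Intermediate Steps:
c = -48 (c = -6*8 = -48)
v(b) = -48*b**2
1/v(-82) = 1/(-48*(-82)**2) = 1/(-48*6724) = 1/(-322752) = -1/322752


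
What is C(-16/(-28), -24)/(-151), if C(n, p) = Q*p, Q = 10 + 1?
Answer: 264/151 ≈ 1.7483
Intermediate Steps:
Q = 11
C(n, p) = 11*p
C(-16/(-28), -24)/(-151) = (11*(-24))/(-151) = -264*(-1/151) = 264/151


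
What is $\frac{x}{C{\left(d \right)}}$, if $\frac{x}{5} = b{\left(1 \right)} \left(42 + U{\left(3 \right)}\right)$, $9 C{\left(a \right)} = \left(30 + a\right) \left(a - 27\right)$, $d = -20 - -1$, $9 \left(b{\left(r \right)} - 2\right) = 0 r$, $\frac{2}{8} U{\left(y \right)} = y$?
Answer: $- \frac{2430}{253} \approx -9.6047$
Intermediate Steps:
$U{\left(y \right)} = 4 y$
$b{\left(r \right)} = 2$ ($b{\left(r \right)} = 2 + \frac{0 r}{9} = 2 + \frac{1}{9} \cdot 0 = 2 + 0 = 2$)
$d = -19$ ($d = -20 + 1 = -19$)
$C{\left(a \right)} = \frac{\left(-27 + a\right) \left(30 + a\right)}{9}$ ($C{\left(a \right)} = \frac{\left(30 + a\right) \left(a - 27\right)}{9} = \frac{\left(30 + a\right) \left(-27 + a\right)}{9} = \frac{\left(-27 + a\right) \left(30 + a\right)}{9}$)
$x = 540$ ($x = 5 \cdot 2 \left(42 + 4 \cdot 3\right) = 5 \cdot 2 \left(42 + 12\right) = 5 \cdot 2 \cdot 54 = 5 \cdot 108 = 540$)
$\frac{x}{C{\left(d \right)}} = \frac{540}{-90 + \frac{1}{3} \left(-19\right) + \frac{\left(-19\right)^{2}}{9}} = \frac{540}{-90 - \frac{19}{3} + \frac{1}{9} \cdot 361} = \frac{540}{-90 - \frac{19}{3} + \frac{361}{9}} = \frac{540}{- \frac{506}{9}} = 540 \left(- \frac{9}{506}\right) = - \frac{2430}{253}$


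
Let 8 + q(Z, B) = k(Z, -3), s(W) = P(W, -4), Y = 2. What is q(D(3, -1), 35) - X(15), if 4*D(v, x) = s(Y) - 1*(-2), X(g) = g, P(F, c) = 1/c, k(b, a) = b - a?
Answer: -313/16 ≈ -19.563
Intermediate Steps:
s(W) = -¼ (s(W) = 1/(-4) = -¼)
D(v, x) = 7/16 (D(v, x) = (-¼ - 1*(-2))/4 = (-¼ + 2)/4 = (¼)*(7/4) = 7/16)
q(Z, B) = -5 + Z (q(Z, B) = -8 + (Z - 1*(-3)) = -8 + (Z + 3) = -8 + (3 + Z) = -5 + Z)
q(D(3, -1), 35) - X(15) = (-5 + 7/16) - 1*15 = -73/16 - 15 = -313/16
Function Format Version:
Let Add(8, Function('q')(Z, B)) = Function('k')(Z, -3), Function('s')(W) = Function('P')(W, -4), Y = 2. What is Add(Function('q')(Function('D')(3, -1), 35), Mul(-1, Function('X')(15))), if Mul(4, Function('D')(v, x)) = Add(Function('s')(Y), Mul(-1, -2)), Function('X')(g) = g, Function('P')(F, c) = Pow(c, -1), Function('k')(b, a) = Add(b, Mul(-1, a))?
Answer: Rational(-313, 16) ≈ -19.563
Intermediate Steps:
Function('s')(W) = Rational(-1, 4) (Function('s')(W) = Pow(-4, -1) = Rational(-1, 4))
Function('D')(v, x) = Rational(7, 16) (Function('D')(v, x) = Mul(Rational(1, 4), Add(Rational(-1, 4), Mul(-1, -2))) = Mul(Rational(1, 4), Add(Rational(-1, 4), 2)) = Mul(Rational(1, 4), Rational(7, 4)) = Rational(7, 16))
Function('q')(Z, B) = Add(-5, Z) (Function('q')(Z, B) = Add(-8, Add(Z, Mul(-1, -3))) = Add(-8, Add(Z, 3)) = Add(-8, Add(3, Z)) = Add(-5, Z))
Add(Function('q')(Function('D')(3, -1), 35), Mul(-1, Function('X')(15))) = Add(Add(-5, Rational(7, 16)), Mul(-1, 15)) = Add(Rational(-73, 16), -15) = Rational(-313, 16)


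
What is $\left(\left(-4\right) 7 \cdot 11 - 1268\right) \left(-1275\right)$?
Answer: $2009400$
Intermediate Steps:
$\left(\left(-4\right) 7 \cdot 11 - 1268\right) \left(-1275\right) = \left(\left(-28\right) 11 - 1268\right) \left(-1275\right) = \left(-308 - 1268\right) \left(-1275\right) = \left(-1576\right) \left(-1275\right) = 2009400$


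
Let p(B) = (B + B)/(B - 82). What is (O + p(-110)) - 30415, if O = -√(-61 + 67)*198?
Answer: -1459865/48 - 198*√6 ≈ -30899.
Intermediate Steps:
p(B) = 2*B/(-82 + B) (p(B) = (2*B)/(-82 + B) = 2*B/(-82 + B))
O = -198*√6 (O = -√6*198 = -198*√6 ≈ -485.00)
(O + p(-110)) - 30415 = (-198*√6 + 2*(-110)/(-82 - 110)) - 30415 = (-198*√6 + 2*(-110)/(-192)) - 30415 = (-198*√6 + 2*(-110)*(-1/192)) - 30415 = (-198*√6 + 55/48) - 30415 = (55/48 - 198*√6) - 30415 = -1459865/48 - 198*√6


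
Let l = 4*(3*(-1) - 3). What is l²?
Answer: 576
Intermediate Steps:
l = -24 (l = 4*(-3 - 3) = 4*(-6) = -24)
l² = (-24)² = 576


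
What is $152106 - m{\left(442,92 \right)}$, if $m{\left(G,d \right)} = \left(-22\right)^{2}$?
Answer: $151622$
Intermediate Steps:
$m{\left(G,d \right)} = 484$
$152106 - m{\left(442,92 \right)} = 152106 - 484 = 151622$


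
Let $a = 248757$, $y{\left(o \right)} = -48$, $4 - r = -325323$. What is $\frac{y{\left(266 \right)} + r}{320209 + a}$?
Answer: $\frac{325279}{568966} \approx 0.5717$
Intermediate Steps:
$r = 325327$ ($r = 4 - -325323 = 4 + 325323 = 325327$)
$\frac{y{\left(266 \right)} + r}{320209 + a} = \frac{-48 + 325327}{320209 + 248757} = \frac{325279}{568966}$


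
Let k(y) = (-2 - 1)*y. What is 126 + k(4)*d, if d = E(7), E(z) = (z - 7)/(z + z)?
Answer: 126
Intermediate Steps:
E(z) = (-7 + z)/(2*z) (E(z) = (-7 + z)/((2*z)) = (-7 + z)*(1/(2*z)) = (-7 + z)/(2*z))
d = 0 (d = (1/2)*(-7 + 7)/7 = (1/2)*(1/7)*0 = 0)
k(y) = -3*y
126 + k(4)*d = 126 - 3*4*0 = 126 - 12*0 = 126 + 0 = 126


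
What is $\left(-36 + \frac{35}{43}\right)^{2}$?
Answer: $\frac{2289169}{1849} \approx 1238.1$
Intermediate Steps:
$\left(-36 + \frac{35}{43}\right)^{2} = \left(- \frac{1513}{43}\right)^{2} = \frac{2289169}{1849}$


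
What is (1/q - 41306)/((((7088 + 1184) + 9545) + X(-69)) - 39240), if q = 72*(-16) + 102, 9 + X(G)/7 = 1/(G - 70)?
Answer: 6028610839/3135889050 ≈ 1.9225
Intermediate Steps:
X(G) = -63 + 7/(-70 + G) (X(G) = -63 + 7/(G - 70) = -63 + 7/(-70 + G))
q = -1050 (q = -1152 + 102 = -1050)
(1/q - 41306)/((((7088 + 1184) + 9545) + X(-69)) - 39240) = (1/(-1050) - 41306)/((((7088 + 1184) + 9545) + 7*(631 - 9*(-69))/(-70 - 69)) - 39240) = (-1/1050 - 41306)/(((8272 + 9545) + 7*(631 + 621)/(-139)) - 39240) = -43371301/(1050*((17817 + 7*(-1/139)*1252) - 39240)) = -43371301/(1050*((17817 - 8764/139) - 39240)) = -43371301/(1050*(2467799/139 - 39240)) = -43371301/(1050*(-2986561/139)) = -43371301/1050*(-139/2986561) = 6028610839/3135889050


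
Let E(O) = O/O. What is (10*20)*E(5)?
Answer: 200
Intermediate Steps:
E(O) = 1
(10*20)*E(5) = (10*20)*1 = 200*1 = 200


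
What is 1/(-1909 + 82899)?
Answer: 1/80990 ≈ 1.2347e-5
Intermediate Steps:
1/(-1909 + 82899) = 1/80990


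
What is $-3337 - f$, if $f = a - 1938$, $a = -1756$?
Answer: $357$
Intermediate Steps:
$f = -3694$ ($f = -1756 - 1938 = -3694$)
$-3337 - f = -3337 - -3694 = -3337 + 3694 = 357$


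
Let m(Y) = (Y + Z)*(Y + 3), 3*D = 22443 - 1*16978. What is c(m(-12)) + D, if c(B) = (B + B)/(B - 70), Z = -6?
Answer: 125938/69 ≈ 1825.2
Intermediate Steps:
D = 5465/3 (D = (22443 - 1*16978)/3 = (22443 - 16978)/3 = (1/3)*5465 = 5465/3 ≈ 1821.7)
m(Y) = (-6 + Y)*(3 + Y) (m(Y) = (Y - 6)*(Y + 3) = (-6 + Y)*(3 + Y))
c(B) = 2*B/(-70 + B) (c(B) = (2*B)/(-70 + B) = 2*B/(-70 + B))
c(m(-12)) + D = 2*(-18 + (-12)**2 - 3*(-12))/(-70 + (-18 + (-12)**2 - 3*(-12))) + 5465/3 = 2*(-18 + 144 + 36)/(-70 + (-18 + 144 + 36)) + 5465/3 = 2*162/(-70 + 162) + 5465/3 = 2*162/92 + 5465/3 = 2*162*(1/92) + 5465/3 = 81/23 + 5465/3 = 125938/69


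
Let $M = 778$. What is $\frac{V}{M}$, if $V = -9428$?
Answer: $- \frac{4714}{389} \approx -12.118$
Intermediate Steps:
$\frac{V}{M} = - \frac{9428}{778} = \left(-9428\right) \frac{1}{778} = - \frac{4714}{389}$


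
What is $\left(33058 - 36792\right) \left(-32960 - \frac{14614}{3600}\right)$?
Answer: $\frac{110779018169}{900} \approx 1.2309 \cdot 10^{8}$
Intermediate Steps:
$\left(33058 - 36792\right) \left(-32960 - \frac{14614}{3600}\right) = - 3734 \left(-32960 - \frac{7307}{1800}\right) = \left(-3734\right) \left(- \frac{59335307}{1800}\right) = \frac{110779018169}{900}$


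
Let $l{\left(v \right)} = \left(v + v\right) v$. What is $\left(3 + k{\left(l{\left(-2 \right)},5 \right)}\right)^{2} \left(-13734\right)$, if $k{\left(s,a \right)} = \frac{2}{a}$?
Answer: $- \frac{3969126}{25} \approx -1.5877 \cdot 10^{5}$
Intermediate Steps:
$l{\left(v \right)} = 2 v^{2}$ ($l{\left(v \right)} = 2 v v = 2 v^{2}$)
$\left(3 + k{\left(l{\left(-2 \right)},5 \right)}\right)^{2} \left(-13734\right) = \left(3 + \frac{2}{5}\right)^{2} \left(-13734\right) = \left(\frac{17}{5}\right)^{2} \left(-13734\right) = \frac{289}{25} \left(-13734\right) = - \frac{3969126}{25}$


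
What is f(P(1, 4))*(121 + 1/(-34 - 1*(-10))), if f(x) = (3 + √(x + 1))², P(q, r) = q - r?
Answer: 20321/24 + 2903*I*√2/4 ≈ 846.71 + 1026.4*I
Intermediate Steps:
f(x) = (3 + √(1 + x))²
f(P(1, 4))*(121 + 1/(-34 - 1*(-10))) = (3 + √(1 + (1 - 1*4)))²*(121 + 1/(-34 - 1*(-10))) = (3 + √(1 + (1 - 4)))²*(121 + 1/(-34 + 10)) = (3 + √(1 - 3))²*(121 + 1/(-24)) = (3 + √(-2))²*(121 - 1/24) = (3 + I*√2)²*(2903/24) = 2903*(3 + I*√2)²/24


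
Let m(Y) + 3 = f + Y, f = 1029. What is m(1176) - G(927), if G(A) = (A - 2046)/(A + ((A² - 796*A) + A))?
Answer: 90495967/41097 ≈ 2202.0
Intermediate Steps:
m(Y) = 1026 + Y (m(Y) = -3 + (1029 + Y) = 1026 + Y)
G(A) = (-2046 + A)/(A² - 794*A) (G(A) = (-2046 + A)/(A + (A² - 795*A)) = (-2046 + A)/(A² - 794*A))
m(1176) - G(927) = (1026 + 1176) - (-2046 + 927)/(927*(-794 + 927)) = 2202 - (-1119)/(927*133) = 2202 - 1*(-373/41097) = 2202 + 373/41097 = 90495967/41097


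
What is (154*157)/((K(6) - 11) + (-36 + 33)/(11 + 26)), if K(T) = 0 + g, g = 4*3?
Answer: 447293/17 ≈ 26311.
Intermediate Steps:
g = 12
K(T) = 12 (K(T) = 0 + 12 = 12)
(154*157)/((K(6) - 11) + (-36 + 33)/(11 + 26)) = (154*157)/((12 - 11) + (-36 + 33)/(11 + 26)) = 24178/(1 - 3/37) = 24178/(34/37) = 24178*(37/34) = 447293/17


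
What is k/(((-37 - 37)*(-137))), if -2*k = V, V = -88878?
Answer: 44439/10138 ≈ 4.3834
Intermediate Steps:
k = 44439 (k = -½*(-88878) = 44439)
k/(((-37 - 37)*(-137))) = 44439/(((-37 - 37)*(-137))) = 44439/((-74*(-137))) = 44439/10138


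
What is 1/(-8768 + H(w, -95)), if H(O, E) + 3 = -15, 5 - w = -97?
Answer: -1/8786 ≈ -0.00011382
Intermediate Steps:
w = 102 (w = 5 - 1*(-97) = 5 + 97 = 102)
H(O, E) = -18 (H(O, E) = -3 - 15 = -18)
1/(-8768 + H(w, -95)) = 1/(-8768 - 18) = 1/(-8786) = -1/8786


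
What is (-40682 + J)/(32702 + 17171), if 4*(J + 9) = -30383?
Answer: -193147/199492 ≈ -0.96819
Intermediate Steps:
J = -30419/4 (J = -9 + (¼)*(-30383) = -9 - 30383/4 = -30419/4 ≈ -7604.8)
(-40682 + J)/(32702 + 17171) = (-40682 - 30419/4)/(32702 + 17171) = -193147/4/49873 = -193147/4*1/49873 = -193147/199492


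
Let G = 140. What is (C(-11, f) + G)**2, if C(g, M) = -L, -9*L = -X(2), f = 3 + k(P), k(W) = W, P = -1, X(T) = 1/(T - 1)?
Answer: 1585081/81 ≈ 19569.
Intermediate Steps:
X(T) = 1/(-1 + T)
f = 2 (f = 3 - 1 = 2)
L = 1/9 (L = -(-1)/(9*(-1 + 2)) = -(-1)/(9*1) = -(-1)/9 = -1/9*(-1) = 1/9 ≈ 0.11111)
C(g, M) = -1/9 (C(g, M) = -1*1/9 = -1/9)
(C(-11, f) + G)**2 = (-1/9 + 140)**2 = (1259/9)**2 = 1585081/81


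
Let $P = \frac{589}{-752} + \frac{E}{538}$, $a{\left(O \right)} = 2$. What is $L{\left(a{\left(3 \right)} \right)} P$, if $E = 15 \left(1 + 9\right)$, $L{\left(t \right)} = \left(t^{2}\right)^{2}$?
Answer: $- \frac{102041}{12643} \approx -8.071$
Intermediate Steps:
$L{\left(t \right)} = t^{4}$
$E = 150$ ($E = 15 \cdot 10 = 150$)
$P = - \frac{102041}{202288}$ ($P = \frac{589}{-752} + \frac{150}{538} = 589 \left(- \frac{1}{752}\right) + 150 \cdot \frac{1}{538} = - \frac{589}{752} + \frac{75}{269} = - \frac{102041}{202288} \approx -0.50443$)
$L{\left(a{\left(3 \right)} \right)} P = 2^{4} \left(- \frac{102041}{202288}\right) = 16 \left(- \frac{102041}{202288}\right) = - \frac{102041}{12643}$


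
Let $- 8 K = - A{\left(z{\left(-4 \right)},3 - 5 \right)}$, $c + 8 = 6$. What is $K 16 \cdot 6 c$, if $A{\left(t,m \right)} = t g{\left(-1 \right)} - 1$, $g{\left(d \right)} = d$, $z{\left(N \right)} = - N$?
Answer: $120$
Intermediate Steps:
$c = -2$ ($c = -8 + 6 = -2$)
$A{\left(t,m \right)} = -1 - t$ ($A{\left(t,m \right)} = t \left(-1\right) - 1 = - t - 1 = -1 - t$)
$K = - \frac{5}{8}$ ($K = - \frac{\left(-1\right) \left(-1 - \left(-1\right) \left(-4\right)\right)}{8} = - \frac{\left(-1\right) \left(-1 - 4\right)}{8} = - \frac{\left(-1\right) \left(-5\right)}{8} = \left(- \frac{1}{8}\right) 5 = - \frac{5}{8} \approx -0.625$)
$K 16 \cdot 6 c = \left(- \frac{5}{8}\right) 16 \cdot 6 \left(-2\right) = \left(-10\right) \left(-12\right) = 120$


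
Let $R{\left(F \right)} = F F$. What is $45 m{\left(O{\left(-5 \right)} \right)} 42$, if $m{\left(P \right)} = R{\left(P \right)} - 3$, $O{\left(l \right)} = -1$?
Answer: $-3780$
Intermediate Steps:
$R{\left(F \right)} = F^{2}$
$m{\left(P \right)} = -3 + P^{2}$ ($m{\left(P \right)} = P^{2} - 3 = -3 + P^{2}$)
$45 m{\left(O{\left(-5 \right)} \right)} 42 = 45 \left(-3 + \left(-1\right)^{2}\right) 42 = 45 \left(-3 + 1\right) 42 = 45 \left(-2\right) 42 = \left(-90\right) 42 = -3780$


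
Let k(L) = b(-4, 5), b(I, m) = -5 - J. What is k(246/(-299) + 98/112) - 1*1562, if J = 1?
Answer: -1568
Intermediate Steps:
b(I, m) = -6 (b(I, m) = -5 - 1*1 = -5 - 1 = -6)
k(L) = -6
k(246/(-299) + 98/112) - 1*1562 = -6 - 1*1562 = -6 - 1562 = -1568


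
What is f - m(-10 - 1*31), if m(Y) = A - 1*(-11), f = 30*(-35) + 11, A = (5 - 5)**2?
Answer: -1050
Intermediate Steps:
A = 0 (A = 0**2 = 0)
f = -1039 (f = -1050 + 11 = -1039)
m(Y) = 11 (m(Y) = 0 - 1*(-11) = 0 + 11 = 11)
f - m(-10 - 1*31) = -1039 - 1*11 = -1039 - 11 = -1050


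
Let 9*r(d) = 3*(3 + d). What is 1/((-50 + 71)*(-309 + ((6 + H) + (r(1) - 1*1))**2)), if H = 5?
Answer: -3/11375 ≈ -0.00026374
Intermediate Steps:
r(d) = 1 + d/3 (r(d) = (3*(3 + d))/9 = (9 + 3*d)/9 = 1 + d/3)
1/((-50 + 71)*(-309 + ((6 + H) + (r(1) - 1*1))**2)) = 1/((-50 + 71)*(-309 + ((6 + 5) + ((1 + (1/3)*1) - 1*1))**2)) = 1/(21*(-309 + (11 + ((1 + 1/3) - 1))**2)) = 1/(21*(-309 + (11 + (4/3 - 1))**2)) = 1/(21*(-309 + (11 + 1/3)**2)) = 1/(21*(-309 + (34/3)**2)) = 1/(21*(-309 + 1156/9)) = 1/(21*(-1625/9)) = 1/(-11375/3) = -3/11375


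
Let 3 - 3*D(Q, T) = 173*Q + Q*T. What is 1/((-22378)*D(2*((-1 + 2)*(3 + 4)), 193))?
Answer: 1/38199246 ≈ 2.6179e-8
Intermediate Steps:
D(Q, T) = 1 - 173*Q/3 - Q*T/3 (D(Q, T) = 1 - (173*Q + Q*T)/3 = 1 + (-173*Q/3 - Q*T/3) = 1 - 173*Q/3 - Q*T/3)
1/((-22378)*D(2*((-1 + 2)*(3 + 4)), 193)) = 1/((-22378)*(1 - 346*(-1 + 2)*(3 + 4)/3 - 1/3*2*((-1 + 2)*(3 + 4))*193)) = -1/(22378*(1 - 346*1*7/3 - 1/3*2*(1*7)*193)) = -1/(22378*(1 - 346*7/3 - 1/3*2*7*193)) = -1/(22378*(1 - 173/3*14 - 1/3*14*193)) = -1/(22378*(1 - 2422/3 - 2702/3)) = -1/22378/(-1707) = -1/22378*(-1/1707) = 1/38199246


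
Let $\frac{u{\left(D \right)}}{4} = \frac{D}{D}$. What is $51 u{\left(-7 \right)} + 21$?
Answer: $225$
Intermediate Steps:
$u{\left(D \right)} = 4$ ($u{\left(D \right)} = 4 \frac{D}{D} = 4 \cdot 1 = 4$)
$51 u{\left(-7 \right)} + 21 = 51 \cdot 4 + 21 = 204 + 21 = 225$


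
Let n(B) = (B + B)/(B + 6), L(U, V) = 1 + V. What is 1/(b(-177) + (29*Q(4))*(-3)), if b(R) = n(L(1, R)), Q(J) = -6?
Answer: 85/44546 ≈ 0.0019081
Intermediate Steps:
n(B) = 2*B/(6 + B) (n(B) = (2*B)/(6 + B) = 2*B/(6 + B))
b(R) = 2*(1 + R)/(7 + R) (b(R) = 2*(1 + R)/(6 + (1 + R)) = 2*(1 + R)/(7 + R))
1/(b(-177) + (29*Q(4))*(-3)) = 1/(2*(1 - 177)/(7 - 177) + (29*(-6))*(-3)) = 1/(2*(-176)/(-170) - 174*(-3)) = 1/(2*(-1/170)*(-176) + 522) = 1/(176/85 + 522) = 1/(44546/85) = 85/44546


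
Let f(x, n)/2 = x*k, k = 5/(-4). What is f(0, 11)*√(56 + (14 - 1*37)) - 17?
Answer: -17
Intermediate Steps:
k = -5/4 (k = 5*(-¼) = -5/4 ≈ -1.2500)
f(x, n) = -5*x/2 (f(x, n) = 2*(x*(-5/4)) = 2*(-5*x/4) = -5*x/2)
f(0, 11)*√(56 + (14 - 1*37)) - 17 = (-5/2*0)*√(56 + (14 - 1*37)) - 17 = 0*√(56 + (14 - 37)) - 17 = 0*√(56 - 23) - 17 = 0*√33 - 17 = 0 - 17 = -17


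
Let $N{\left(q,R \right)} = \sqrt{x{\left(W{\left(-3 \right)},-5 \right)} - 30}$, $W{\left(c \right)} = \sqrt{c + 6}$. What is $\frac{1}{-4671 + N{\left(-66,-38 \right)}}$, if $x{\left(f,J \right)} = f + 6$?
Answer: $- \frac{1}{4671 - i \sqrt{24 - \sqrt{3}}} \approx -0.00021409 - 2.1628 \cdot 10^{-7} i$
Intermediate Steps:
$W{\left(c \right)} = \sqrt{6 + c}$
$x{\left(f,J \right)} = 6 + f$
$N{\left(q,R \right)} = \sqrt{-24 + \sqrt{3}}$ ($N{\left(q,R \right)} = \sqrt{\left(6 + \sqrt{6 - 3}\right) - 30} = \sqrt{\left(6 + \sqrt{3}\right) - 30} = \sqrt{-24 + \sqrt{3}}$)
$\frac{1}{-4671 + N{\left(-66,-38 \right)}} = \frac{1}{-4671 + \sqrt{-24 + \sqrt{3}}}$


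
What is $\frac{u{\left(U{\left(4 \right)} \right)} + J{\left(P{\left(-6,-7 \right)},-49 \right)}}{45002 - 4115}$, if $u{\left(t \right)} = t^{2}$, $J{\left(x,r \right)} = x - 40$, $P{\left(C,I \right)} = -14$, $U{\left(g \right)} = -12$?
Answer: $\frac{10}{4543} \approx 0.0022012$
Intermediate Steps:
$J{\left(x,r \right)} = -40 + x$
$\frac{u{\left(U{\left(4 \right)} \right)} + J{\left(P{\left(-6,-7 \right)},-49 \right)}}{45002 - 4115} = \frac{\left(-12\right)^{2} - 54}{45002 - 4115} = \frac{144 - 54}{40887} = 90 \cdot \frac{1}{40887} = \frac{10}{4543}$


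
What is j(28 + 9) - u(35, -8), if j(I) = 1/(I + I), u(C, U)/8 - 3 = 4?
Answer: -4143/74 ≈ -55.987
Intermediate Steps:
u(C, U) = 56 (u(C, U) = 24 + 8*4 = 24 + 32 = 56)
j(I) = 1/(2*I)
j(28 + 9) - u(35, -8) = 1/(2*(28 + 9)) - 1*56 = (½)/37 - 56 = (½)*(1/37) - 56 = 1/74 - 56 = -4143/74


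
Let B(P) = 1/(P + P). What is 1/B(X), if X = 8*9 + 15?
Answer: 174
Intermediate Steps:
X = 87 (X = 72 + 15 = 87)
B(P) = 1/(2*P)
1/B(X) = 1/((½)/87) = 1/((½)*(1/87)) = 1/(1/174) = 174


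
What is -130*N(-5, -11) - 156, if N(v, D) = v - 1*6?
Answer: 1274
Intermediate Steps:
N(v, D) = -6 + v (N(v, D) = v - 6 = -6 + v)
-130*N(-5, -11) - 156 = -130*(-6 - 5) - 156 = -130*(-11) - 156 = 1430 - 156 = 1274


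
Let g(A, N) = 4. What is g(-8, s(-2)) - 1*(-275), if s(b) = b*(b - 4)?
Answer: 279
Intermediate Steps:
s(b) = b*(-4 + b)
g(-8, s(-2)) - 1*(-275) = 4 - 1*(-275) = 4 + 275 = 279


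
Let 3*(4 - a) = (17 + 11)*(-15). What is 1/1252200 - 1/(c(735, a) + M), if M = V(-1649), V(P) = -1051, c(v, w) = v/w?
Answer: 60155803/62864196600 ≈ 0.00095692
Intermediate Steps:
a = 144 (a = 4 - (17 + 11)*(-15)/3 = 4 - 28*(-15)/3 = 4 - ⅓*(-420) = 4 + 140 = 144)
M = -1051
1/1252200 - 1/(c(735, a) + M) = 1/1252200 - 1/(735/144 - 1051) = 1/1252200 - 1/(735*(1/144) - 1051) = 1/1252200 - 1/(245/48 - 1051) = 1/1252200 - 1/(-50203/48) = 1/1252200 - 1*(-48/50203) = 1/1252200 + 48/50203 = 60155803/62864196600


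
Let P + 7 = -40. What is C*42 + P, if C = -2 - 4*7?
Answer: -1307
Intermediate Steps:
P = -47 (P = -7 - 40 = -47)
C = -30 (C = -2 - 28 = -30)
C*42 + P = -30*42 - 47 = -1260 - 47 = -1307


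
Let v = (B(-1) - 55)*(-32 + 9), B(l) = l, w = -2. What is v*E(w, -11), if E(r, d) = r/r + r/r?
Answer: 2576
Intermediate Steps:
E(r, d) = 2 (E(r, d) = 1 + 1 = 2)
v = 1288 (v = (-1 - 55)*(-32 + 9) = -56*(-23) = 1288)
v*E(w, -11) = 1288*2 = 2576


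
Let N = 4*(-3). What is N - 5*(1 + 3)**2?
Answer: -92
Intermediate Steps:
N = -12
N - 5*(1 + 3)**2 = -12 - 5*(1 + 3)**2 = -12 - 5*4**2 = -12 - 5*16 = -12 - 80 = -92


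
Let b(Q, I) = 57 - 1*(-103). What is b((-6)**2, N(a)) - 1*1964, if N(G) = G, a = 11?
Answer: -1804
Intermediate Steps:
b(Q, I) = 160 (b(Q, I) = 57 + 103 = 160)
b((-6)**2, N(a)) - 1*1964 = 160 - 1*1964 = 160 - 1964 = -1804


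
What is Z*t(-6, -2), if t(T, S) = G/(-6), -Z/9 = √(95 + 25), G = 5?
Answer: 15*√30 ≈ 82.158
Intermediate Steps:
Z = -18*√30 (Z = -9*√(95 + 25) = -18*√30 ≈ -98.590)
t(T, S) = -⅚ (t(T, S) = 5/(-6) = 5*(-⅙) = -⅚)
Z*t(-6, -2) = -18*√30*(-⅚) = 15*√30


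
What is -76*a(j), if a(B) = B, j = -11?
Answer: 836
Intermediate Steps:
-76*a(j) = -76*(-11) = 836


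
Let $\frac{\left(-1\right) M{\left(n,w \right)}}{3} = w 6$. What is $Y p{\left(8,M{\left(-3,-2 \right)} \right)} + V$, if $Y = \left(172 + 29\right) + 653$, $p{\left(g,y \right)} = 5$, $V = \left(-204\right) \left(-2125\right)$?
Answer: $437770$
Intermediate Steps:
$M{\left(n,w \right)} = - 18 w$ ($M{\left(n,w \right)} = - 3 w 6 = - 3 \cdot 6 w = - 18 w$)
$V = 433500$
$Y = 854$ ($Y = 201 + 653 = 854$)
$Y p{\left(8,M{\left(-3,-2 \right)} \right)} + V = 854 \cdot 5 + 433500 = 4270 + 433500 = 437770$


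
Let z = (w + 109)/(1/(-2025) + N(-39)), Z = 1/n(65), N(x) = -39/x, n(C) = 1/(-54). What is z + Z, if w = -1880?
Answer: -14607/8 ≈ -1825.9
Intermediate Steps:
n(C) = -1/54
Z = -54 (Z = 1/(-1/54) = -54)
z = -14175/8 (z = (-1880 + 109)/(1/(-2025) - 39/(-39)) = -1771/(-1/2025 - 39*(-1/39)) = -1771/(-1/2025 + 1) = -1771/2024/2025 = -1771*2025/2024 = -14175/8 ≈ -1771.9)
z + Z = -14175/8 - 54 = -14607/8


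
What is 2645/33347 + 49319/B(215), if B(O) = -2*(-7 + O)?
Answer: -1643540373/13872352 ≈ -118.48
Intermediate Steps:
B(O) = 14 - 2*O
2645/33347 + 49319/B(215) = 2645/33347 + 49319/(14 - 2*215) = 2645*(1/33347) + 49319/(14 - 430) = 2645/33347 + 49319/(-416) = 2645/33347 + 49319*(-1/416) = 2645/33347 - 49319/416 = -1643540373/13872352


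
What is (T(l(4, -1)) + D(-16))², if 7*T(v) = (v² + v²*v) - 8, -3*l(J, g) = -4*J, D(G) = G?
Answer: 53824/729 ≈ 73.833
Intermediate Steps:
l(J, g) = 4*J/3 (l(J, g) = -(-4)*J/3 = 4*J/3)
T(v) = -8/7 + v²/7 + v³/7 (T(v) = ((v² + v²*v) - 8)/7 = ((v² + v³) - 8)/7 = (-8 + v² + v³)/7 = -8/7 + v²/7 + v³/7)
(T(l(4, -1)) + D(-16))² = ((-8/7 + ((4/3)*4)²/7 + ((4/3)*4)³/7) - 16)² = ((-8/7 + (16/3)²/7 + (16/3)³/7) - 16)² = ((-8/7 + (⅐)*(256/9) + (⅐)*(4096/27)) - 16)² = ((-8/7 + 256/63 + 4096/189) - 16)² = (664/27 - 16)² = (232/27)² = 53824/729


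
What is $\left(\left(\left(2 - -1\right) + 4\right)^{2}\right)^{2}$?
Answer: $2401$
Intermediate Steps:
$\left(\left(\left(2 - -1\right) + 4\right)^{2}\right)^{2} = \left(\left(\left(2 + 1\right) + 4\right)^{2}\right)^{2} = \left(\left(3 + 4\right)^{2}\right)^{2} = \left(7^{2}\right)^{2} = 49^{2} = 2401$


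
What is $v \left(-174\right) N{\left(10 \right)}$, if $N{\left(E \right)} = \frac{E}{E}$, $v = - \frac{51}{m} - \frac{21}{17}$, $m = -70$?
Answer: $\frac{52461}{595} \approx 88.17$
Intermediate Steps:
$v = - \frac{603}{1190}$ ($v = - \frac{51}{-70} - \frac{21}{17} = \left(-51\right) \left(- \frac{1}{70}\right) - \frac{21}{17} = \frac{51}{70} - \frac{21}{17} = - \frac{603}{1190} \approx -0.50672$)
$N{\left(E \right)} = 1$
$v \left(-174\right) N{\left(10 \right)} = \left(- \frac{603}{1190}\right) \left(-174\right) 1 = \frac{52461}{595} \cdot 1 = \frac{52461}{595}$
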